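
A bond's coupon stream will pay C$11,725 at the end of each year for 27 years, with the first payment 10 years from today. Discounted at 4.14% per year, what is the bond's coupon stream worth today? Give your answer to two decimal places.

C$130,839.20

PV at t=9 (ordinary 27-year annuity): 11725 × a(27|0.0414) = 11725 × 16.076193 = 188,493.3585
PV₀ = 188,493.3585 / (1+0.0414)^9 = 188,493.3585 / 1.440649 = 130,839.2038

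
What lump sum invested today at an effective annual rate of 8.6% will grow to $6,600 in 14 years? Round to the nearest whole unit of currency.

Discount factor = (1+0.086)^(−14) = 0.315052; PV = 6,600 × 0.315052 = 2,079.3442

$2,079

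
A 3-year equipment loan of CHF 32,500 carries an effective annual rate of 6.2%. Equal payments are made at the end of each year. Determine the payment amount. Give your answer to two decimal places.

Annuity-PV factor = 2.663152; PMT = 32500 / 2.663152 = 12,203.5860

CHF 12,203.59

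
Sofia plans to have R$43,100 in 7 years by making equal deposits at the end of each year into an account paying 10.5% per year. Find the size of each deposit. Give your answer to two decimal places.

R$4,473.72

FV-annuity factor = 9.634035; PMT = 43100 / 9.634035 = 4,473.7225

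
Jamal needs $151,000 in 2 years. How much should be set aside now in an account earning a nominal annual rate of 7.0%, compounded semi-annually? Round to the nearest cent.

$131,587.78

i = 0.07/2 = 0.035 per half-year; n = 2·2 = 4.
Discount factor = (1+0.035)^(−4) = 0.871442; PV = 151,000 × 0.871442 = 131,587.7764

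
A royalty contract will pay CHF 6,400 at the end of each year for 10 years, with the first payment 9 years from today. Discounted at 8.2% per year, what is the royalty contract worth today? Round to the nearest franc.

PV at t=8 (ordinary 10-year annuity): 6400 × a(10|0.082) = 6400 × 6.649969 = 42,559.8008
PV₀ = 42,559.8008 / (1+0.082)^8 = 42,559.8008 / 1.878530 = 22,655.9094

CHF 22,656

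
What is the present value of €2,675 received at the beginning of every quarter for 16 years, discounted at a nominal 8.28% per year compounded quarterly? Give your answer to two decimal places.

€96,357.57

Periodic rate i = 0.0828/4 = 0.0207; n = 16 × 4 = 64 periods.
PV = PMT · [1 − (1+i)^(−n)] / i × (1+i) = 2675 · 36.021521 = 96,357.5694
(annuity-due: payments at period start, so ×(1+i).)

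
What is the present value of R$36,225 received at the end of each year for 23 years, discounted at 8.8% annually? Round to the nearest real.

R$352,483

PV = PMT · [1 − (1+i)^(−n)] / i = 36225 · 9.730386 = 352,483.2368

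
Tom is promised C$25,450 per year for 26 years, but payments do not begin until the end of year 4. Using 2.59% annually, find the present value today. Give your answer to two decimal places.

C$441,962.30

PV at t=3 (ordinary 26-year annuity): 25450 × a(26|0.0259) = 25450 × 18.750486 = 477,199.8686
Discount back 3 years: 477,199.8686 × (1+0.0259)^(−3) = 477,199.8686 × 0.926158 = 441,962.3010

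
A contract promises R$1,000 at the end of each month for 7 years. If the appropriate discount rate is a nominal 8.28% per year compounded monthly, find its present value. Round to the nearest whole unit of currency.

R$63,589

i = 0.0828/12 = 0.0069 per month; n = 7·12 = 84.
PV = PMT · [1 − (1+i)^(−n)] / i = 1000 · 63.588640 = 63,588.6395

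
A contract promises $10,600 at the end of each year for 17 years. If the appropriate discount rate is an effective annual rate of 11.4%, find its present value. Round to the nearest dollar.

$78,145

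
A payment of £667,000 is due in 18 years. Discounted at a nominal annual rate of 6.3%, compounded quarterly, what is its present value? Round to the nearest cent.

£216,508.03

With 4 periods per year: i = 0.01575, n = 72.
Discount factor = (1+0.01575)^(−72) = 0.324600; PV = 667,000 × 0.324600 = 216,508.0268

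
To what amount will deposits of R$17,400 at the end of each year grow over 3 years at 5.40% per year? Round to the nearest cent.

R$55,069.54

FV = 17400 × [(1+0.054)^3 − 1] / 0.054 = 17400 × 3.164916 = 55,069.5384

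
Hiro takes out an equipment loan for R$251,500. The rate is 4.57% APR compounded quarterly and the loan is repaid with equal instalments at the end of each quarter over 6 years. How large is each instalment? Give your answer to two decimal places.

R$12,040.81

With 4 periods per year: i = 0.011425, n = 24.
Annuity-PV factor = 20.887293; PMT = 251500 / 20.887293 = 12,040.8132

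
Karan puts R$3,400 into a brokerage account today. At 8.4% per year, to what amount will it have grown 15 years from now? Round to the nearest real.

R$11,400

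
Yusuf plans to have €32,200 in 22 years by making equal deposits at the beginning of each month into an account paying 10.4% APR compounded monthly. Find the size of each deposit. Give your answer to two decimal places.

Periodic rate i = 0.104/12 = 0.00866667; n = 22 × 12 = 264 periods.
FV-annuity factor × (1+i) = 1019.358684; PMT = 32200 / 1019.358684 = 31.5885

€31.59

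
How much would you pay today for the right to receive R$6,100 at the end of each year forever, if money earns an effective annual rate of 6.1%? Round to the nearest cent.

R$100,000.00

PV = C/r = 6100/0.061 = 100,000.0000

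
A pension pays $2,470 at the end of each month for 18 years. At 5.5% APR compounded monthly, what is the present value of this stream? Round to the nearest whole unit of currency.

$338,210

With 12 periods per year: i = 0.00458333, n = 216.
Annuity factor a(216|0.00458333) = 136.926962; PV = 2470 × 136.926962 = 338,209.5967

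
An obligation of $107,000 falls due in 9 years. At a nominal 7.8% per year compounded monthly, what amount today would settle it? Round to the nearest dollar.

$53,149

With 12 periods per year: i = 0.0065, n = 108.
PV = 107,000 / (1 + 0.0065)^108 = 107,000 / 2.013206 = 53,149.0641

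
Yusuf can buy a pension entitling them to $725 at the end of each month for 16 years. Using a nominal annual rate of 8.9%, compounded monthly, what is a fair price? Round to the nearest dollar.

$74,095

With 12 periods per year: i = 0.00741667, n = 192.
PV = PMT · [1 − (1+i)^(−n)] / i = 725 · 102.199890 = 74,094.9199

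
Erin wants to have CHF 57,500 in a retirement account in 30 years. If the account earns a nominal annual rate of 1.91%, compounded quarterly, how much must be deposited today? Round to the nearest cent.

CHF 32,464.55

i = 0.0191/4 = 0.004775 per quarter; n = 30·4 = 120.
PV = FV·(1+i)^(−n) = 57,500 × 0.564601 = 32,464.5474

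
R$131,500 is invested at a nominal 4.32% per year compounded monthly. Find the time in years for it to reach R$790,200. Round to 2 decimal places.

41.59 years

Periodic rate i = 0.0432/12 = 0.0036.
n = ln(790200/131500) / ln(1+0.0036) = ln(6.00913) / 0.003594 = 499.0292 months
= 499.0292/12 years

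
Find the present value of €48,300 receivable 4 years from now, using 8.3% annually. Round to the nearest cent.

PV = FV·(1+i)^(−n) = 48,300 × 0.726919 = 35,110.2001

€35,110.20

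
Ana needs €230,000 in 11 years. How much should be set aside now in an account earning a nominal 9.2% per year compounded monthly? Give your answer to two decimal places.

€83,926.29

With 12 periods per year: i = 0.00766667, n = 132.
PV = FV·(1+i)^(−n) = 230,000 × 0.364897 = 83,926.2912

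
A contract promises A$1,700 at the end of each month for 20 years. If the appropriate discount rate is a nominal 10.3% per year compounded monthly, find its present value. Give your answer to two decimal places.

Periodic rate i = 0.103/12 = 0.00858333; n = 20 × 12 = 240 periods.
PV = 1700 × [1 − (1+0.00858333)^(−240)] / 0.00858333 = 1700 × 101.524742 = 172,592.0607

A$172,592.06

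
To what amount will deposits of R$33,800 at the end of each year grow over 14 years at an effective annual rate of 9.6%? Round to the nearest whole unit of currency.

FV = PMT · [(1+i)^n − 1] / i = 33800 · 27.173697 = 918,470.9520

R$918,471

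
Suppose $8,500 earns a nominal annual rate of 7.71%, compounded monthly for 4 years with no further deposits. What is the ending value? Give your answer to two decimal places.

With 12 periods per year: i = 0.006425, n = 48.
FV = PV·(1+i)^n = 8,500 × 1.359903 = 11,559.1768

$11,559.18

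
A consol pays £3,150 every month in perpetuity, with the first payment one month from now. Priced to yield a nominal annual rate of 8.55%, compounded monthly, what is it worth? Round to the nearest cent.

£442,105.26

Periodic rate i = 0.0855/12 = 0.007125.
PV = PMT / i = 3150 / 0.007125 = 442,105.2632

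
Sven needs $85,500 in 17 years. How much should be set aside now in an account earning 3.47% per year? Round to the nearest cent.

$47,876.29

Discount factor = (1+0.0347)^(−17) = 0.559957; PV = 85,500 × 0.559957 = 47,876.2890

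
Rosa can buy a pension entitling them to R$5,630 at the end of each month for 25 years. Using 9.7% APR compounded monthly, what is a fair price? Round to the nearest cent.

R$634,266.60

Periodic rate i = 0.097/12 = 0.00808333; n = 25 × 12 = 300 periods.
Annuity factor a(300|0.00808333) = 112.658367; PV = 5630 × 112.658367 = 634,266.6041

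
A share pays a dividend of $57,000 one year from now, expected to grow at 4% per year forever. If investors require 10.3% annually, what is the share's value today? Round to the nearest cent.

$904,761.90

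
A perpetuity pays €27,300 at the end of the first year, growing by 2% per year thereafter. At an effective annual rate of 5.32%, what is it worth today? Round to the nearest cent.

€822,289.16

PV = D₁/(r − g) = 27300/(0.0532 − 0.02) = 822,289.1566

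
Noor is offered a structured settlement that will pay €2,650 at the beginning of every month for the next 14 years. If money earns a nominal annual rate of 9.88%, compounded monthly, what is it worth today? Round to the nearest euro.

€242,671

i = 0.0988/12 = 0.00823333 per month; n = 14·12 = 168.
PV = PMT · [1 − (1+i)^(−n)] / i × (1+i) = 2650 · 91.573836 = 242,670.6641
(Beginning-of-period payments → annuity-due factor ×(1+i).)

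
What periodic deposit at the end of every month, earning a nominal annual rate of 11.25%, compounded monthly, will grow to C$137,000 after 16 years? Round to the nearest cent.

i = 0.1125/12 = 0.009375 per month; n = 16·12 = 192.
FV-annuity factor = 533.240794; PMT = 137000 / 533.240794 = 256.9196

C$256.92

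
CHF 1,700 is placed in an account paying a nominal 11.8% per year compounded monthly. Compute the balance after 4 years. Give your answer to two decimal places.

With 12 periods per year: i = 0.00983333, n = 48.
1,700 × (1+0.00983333)^48 = 1,700 × 1.599505 = 2,719.1591

CHF 2,719.16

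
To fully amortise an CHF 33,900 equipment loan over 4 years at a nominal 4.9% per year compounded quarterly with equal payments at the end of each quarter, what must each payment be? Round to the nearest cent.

CHF 2,346.08

Periodic rate i = 0.049/4 = 0.01225; n = 4 × 4 = 16 periods.
Annuity-PV factor = 14.449661; PMT = 33900 / 14.449661 = 2,346.0759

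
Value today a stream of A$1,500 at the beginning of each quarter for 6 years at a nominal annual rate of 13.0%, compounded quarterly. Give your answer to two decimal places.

A$25,536.32

With 4 periods per year: i = 0.0325, n = 24.
PV = PMT · [1 − (1+i)^(−n)] / i × (1+i) = 1500 · 17.024215 = 25,536.3220
(annuity-due: payments at period start, so ×(1+i).)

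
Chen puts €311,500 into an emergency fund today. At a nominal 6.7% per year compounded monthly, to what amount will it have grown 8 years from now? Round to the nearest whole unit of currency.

€531,609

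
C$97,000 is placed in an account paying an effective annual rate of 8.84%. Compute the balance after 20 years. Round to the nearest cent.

C$527,888.74

FV = 97,000 × (1 + 0.0884)^20 = 527,888.7375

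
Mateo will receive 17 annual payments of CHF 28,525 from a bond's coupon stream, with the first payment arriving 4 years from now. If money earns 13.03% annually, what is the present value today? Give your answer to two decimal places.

CHF 132,702.70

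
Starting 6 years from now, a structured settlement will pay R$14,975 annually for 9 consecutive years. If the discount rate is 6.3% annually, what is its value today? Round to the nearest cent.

R$74,074.12

Value one period before first payment (t=5): 14975 × [1 − (1+0.063)^(−9)] / 0.063 = 14975 × 6.713763 = 100,538.5945
Discount back 5 years: 100,538.5945 × (1+0.063)^(−5) = 100,538.5945 × 0.736773 = 74,074.1176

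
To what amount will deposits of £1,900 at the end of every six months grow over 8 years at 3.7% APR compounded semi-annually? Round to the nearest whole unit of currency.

£35,005

With 2 periods per year: i = 0.0185, n = 16.
Accumulation factor s(16|0.0185) = 18.423713; FV = 1900 × 18.423713 = 35,005.0547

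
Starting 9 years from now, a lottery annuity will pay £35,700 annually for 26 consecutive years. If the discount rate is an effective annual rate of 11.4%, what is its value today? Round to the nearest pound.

£124,059

Value one period before first payment (t=8): 35700 × [1 − (1+0.114)^(−26)] / 0.114 = 35700 × 8.242169 = 294,245.4182
PV₀ = 294,245.4182 / (1+0.114)^8 = 294,245.4182 / 2.371819 = 124,058.9732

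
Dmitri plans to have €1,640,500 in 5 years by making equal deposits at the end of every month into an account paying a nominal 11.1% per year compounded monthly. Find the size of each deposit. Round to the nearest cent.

Periodic rate i = 0.111/12 = 0.00925; n = 5 × 12 = 60 periods.
PMT = 1.6405e+06 / ( [(1+0.00925)^60 − 1] / 0.00925 ) = 1.6405e+06 / 79.730020 = 20,575.6877

€20,575.69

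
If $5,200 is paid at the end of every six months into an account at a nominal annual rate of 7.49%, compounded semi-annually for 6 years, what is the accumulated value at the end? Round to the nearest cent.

With 2 periods per year: i = 0.03745, n = 12.
Accumulation factor s(12|0.03745) = 14.807878; FV = 5200 × 14.807878 = 77,000.9654

$77,000.97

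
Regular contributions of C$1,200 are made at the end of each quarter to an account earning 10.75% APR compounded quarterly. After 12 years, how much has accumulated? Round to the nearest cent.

With 4 periods per year: i = 0.026875, n = 48.
FV = PMT · [(1+i)^n − 1] / i = 1200 · 95.681647 = 114,817.9766

C$114,817.98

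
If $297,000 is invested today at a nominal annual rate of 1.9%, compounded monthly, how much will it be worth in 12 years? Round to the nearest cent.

$372,990.08

With 12 periods per year: i = 0.00158333, n = 144.
FV = PV·(1+i)^n = 297,000 × 1.255859 = 372,990.0819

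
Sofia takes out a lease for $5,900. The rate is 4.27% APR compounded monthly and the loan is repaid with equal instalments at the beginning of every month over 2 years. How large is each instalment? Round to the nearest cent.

$256.01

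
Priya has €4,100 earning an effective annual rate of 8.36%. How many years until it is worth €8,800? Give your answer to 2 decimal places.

9.51 years

n = ln(8800/4100) / ln(1+0.0836) = ln(2.14634) / 0.080289 = 9.5127 years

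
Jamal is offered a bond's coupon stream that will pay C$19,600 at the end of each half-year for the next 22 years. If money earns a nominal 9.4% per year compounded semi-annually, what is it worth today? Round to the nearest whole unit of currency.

C$361,749

With 2 periods per year: i = 0.047, n = 44.
PV = 19600 × [1 − (1+0.047)^(−44)] / 0.047 = 19600 × 18.456602 = 361,749.3988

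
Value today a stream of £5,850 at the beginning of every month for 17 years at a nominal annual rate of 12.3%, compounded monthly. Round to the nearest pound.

£504,575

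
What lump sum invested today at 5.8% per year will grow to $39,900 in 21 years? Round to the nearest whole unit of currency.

PV = FV·(1+i)^(−n) = 39,900 × 0.306056 = 12,211.6367

$12,212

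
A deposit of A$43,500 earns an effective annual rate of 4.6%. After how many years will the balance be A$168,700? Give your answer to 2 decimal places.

n = ln(168700/43500) / ln(1+0.046) = ln(3.87816) / 0.044973 = 30.1370 years

30.14 years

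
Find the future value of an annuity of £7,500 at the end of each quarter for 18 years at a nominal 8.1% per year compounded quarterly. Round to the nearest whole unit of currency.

i = 0.081/4 = 0.02025 per quarter; n = 18·4 = 72.
FV = PMT · [(1+i)^n − 1] / i = 7500 · 159.763697 = 1,198,227.7270

£1,198,228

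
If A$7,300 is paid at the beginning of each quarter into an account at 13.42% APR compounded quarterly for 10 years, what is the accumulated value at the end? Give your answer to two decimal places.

With 4 periods per year: i = 0.03355, n = 40.
FV = PMT · [(1+i)^n − 1] / i × (1+i) = 7300 · 84.512144 = 616,938.6490
(Beginning-of-period payments → annuity-due factor ×(1+i).)

A$616,938.65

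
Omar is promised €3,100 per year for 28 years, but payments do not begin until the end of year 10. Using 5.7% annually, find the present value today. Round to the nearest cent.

€26,028.87

PV at t=9 (ordinary 28-year annuity): 3100 × a(28|0.057) = 3100 × 13.828289 = 42,867.6965
PV₀ = 42,867.6965 / (1+0.057)^9 = 42,867.6965 / 1.646929 = 26,028.8669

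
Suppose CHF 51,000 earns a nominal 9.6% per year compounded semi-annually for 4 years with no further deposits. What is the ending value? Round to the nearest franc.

With 2 periods per year: i = 0.048, n = 8.
FV = PV·(1+i)^n = 51,000 × 1.455091 = 74,209.6592

CHF 74,210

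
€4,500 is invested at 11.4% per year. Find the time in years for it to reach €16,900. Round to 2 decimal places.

12.26 years

n = ln(16900/4500) / ln(1+0.114) = ln(3.75556) / 0.107957 = 12.2571 years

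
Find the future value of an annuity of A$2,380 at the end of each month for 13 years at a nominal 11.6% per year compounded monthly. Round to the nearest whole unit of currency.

Periodic rate i = 0.116/12 = 0.00966667; n = 13 × 12 = 156 periods.
Accumulation factor s(156|0.00966667) = 360.526275; FV = 2380 × 360.526275 = 858,052.5356

A$858,053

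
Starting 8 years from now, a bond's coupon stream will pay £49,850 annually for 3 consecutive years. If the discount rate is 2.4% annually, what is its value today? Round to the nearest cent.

£120,828.18

PV at t=7 (ordinary 3-year annuity): 49850 × a(3|0.024) = 49850 × 2.861559 = 142,648.7356
PV₀ = 142,648.7356 / (1+0.024)^7 = 142,648.7356 / 1.180592 = 120,828.1790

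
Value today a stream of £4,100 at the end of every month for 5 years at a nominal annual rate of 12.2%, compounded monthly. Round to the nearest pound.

£183,481

Periodic rate i = 0.122/12 = 0.0101667; n = 5 × 12 = 60 periods.
Annuity factor a(60|0.0101667) = 44.751447; PV = 4100 × 44.751447 = 183,480.9324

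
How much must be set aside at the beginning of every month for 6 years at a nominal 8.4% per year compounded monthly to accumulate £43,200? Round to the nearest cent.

£460.28

i = 0.084/12 = 0.007 per month; n = 6·12 = 72.
FV-annuity factor × (1+i) = 93.856064; PMT = 43200 / 93.856064 = 460.2793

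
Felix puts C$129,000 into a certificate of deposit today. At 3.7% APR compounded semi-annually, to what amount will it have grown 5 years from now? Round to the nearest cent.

i = 0.037/2 = 0.0185 per half-year; n = 5·2 = 10.
FV = PV·(1+i)^n = 129,000 × 1.201186 = 154,953.0195

C$154,953.02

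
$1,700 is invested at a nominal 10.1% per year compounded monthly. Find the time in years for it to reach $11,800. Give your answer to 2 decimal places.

19.26 years

Periodic rate i = 0.101/12 = 0.00841667.
(1+i)^n = 11800/1700 = 6.94118, so n = ln 6.94118 / ln 1.00842 = 231.1620 months
= 231.1620/12 years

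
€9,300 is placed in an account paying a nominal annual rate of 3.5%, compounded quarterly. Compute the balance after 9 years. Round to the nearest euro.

With 4 periods per year: i = 0.00875, n = 36.
9,300 × (1+0.00875)^36 = 9,300 × 1.368383 = 12,725.9633

€12,726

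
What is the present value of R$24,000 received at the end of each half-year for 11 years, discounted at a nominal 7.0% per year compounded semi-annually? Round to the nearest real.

With 2 periods per year: i = 0.035, n = 22.
PV = 24000 × [1 − (1+0.035)^(−22)] / 0.035 = 24000 × 15.167125 = 364,010.9961

R$364,011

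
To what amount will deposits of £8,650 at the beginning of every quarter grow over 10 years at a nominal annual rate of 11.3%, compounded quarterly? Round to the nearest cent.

Periodic rate i = 0.113/4 = 0.02825; n = 10 × 4 = 40 periods.
Accumulation factor s(40|0.02825) × (1+i) = 74.526656; FV = 8650 × 74.526656 = 644,655.5785
(annuity-due: payments at period start, so ×(1+i).)

£644,655.58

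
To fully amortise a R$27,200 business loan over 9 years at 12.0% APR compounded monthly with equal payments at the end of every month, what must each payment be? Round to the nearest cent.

Periodic rate i = 0.12/12 = 0.01; n = 9 × 12 = 108 periods.
PMT = 27200 / ( [1 − (1+0.01)^(−108)] / 0.01 ) = 27200 / 65.857790 = 413.0111

R$413.01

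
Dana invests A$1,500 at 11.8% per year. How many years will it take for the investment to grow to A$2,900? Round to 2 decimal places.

(1+i)^n = 2900/1500 = 1.93333, so n = ln 1.93333 / ln 1.118 = 5.9103 years

5.91 years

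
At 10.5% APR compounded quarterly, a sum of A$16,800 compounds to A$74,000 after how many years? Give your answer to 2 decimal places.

Periodic rate i = 0.105/4 = 0.02625.
n = ln(74000/16800) / ln(1+0.02625) = ln(4.40476) / 0.025911 = 57.2214 quarters
= 57.2214/4 years

14.31 years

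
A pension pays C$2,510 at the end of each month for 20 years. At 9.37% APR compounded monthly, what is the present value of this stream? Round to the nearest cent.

With 12 periods per year: i = 0.00780833, n = 240.
PV = PMT · [1 − (1+i)^(−n)] / i = 2510 · 108.265128 = 271,745.4713

C$271,745.47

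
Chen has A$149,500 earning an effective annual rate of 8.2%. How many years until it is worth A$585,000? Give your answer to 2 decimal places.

17.31 years

(1+i)^n = 585000/149500 = 3.91304, so n = ln 3.91304 / ln 1.082 = 17.3112 years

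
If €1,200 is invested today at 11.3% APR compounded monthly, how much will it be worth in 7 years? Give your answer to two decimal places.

With 12 periods per year: i = 0.00941667, n = 84.
FV = 1,200 × (1 + 0.00941667)^84 = 2,636.9435

€2,636.94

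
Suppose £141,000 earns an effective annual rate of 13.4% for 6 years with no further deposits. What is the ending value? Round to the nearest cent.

£299,845.43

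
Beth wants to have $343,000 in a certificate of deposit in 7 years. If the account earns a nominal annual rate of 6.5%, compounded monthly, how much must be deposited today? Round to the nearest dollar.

With 12 periods per year: i = 0.00541667, n = 84.
PV = 343,000 / (1 + 0.00541667)^84 = 343,000 / 1.574239 = 217,883.0186

$217,883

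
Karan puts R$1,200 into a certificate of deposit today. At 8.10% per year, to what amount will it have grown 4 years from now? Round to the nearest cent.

R$1,638.64

FV = PV·(1+i)^n = 1,200 × 1.365535 = 1,638.6418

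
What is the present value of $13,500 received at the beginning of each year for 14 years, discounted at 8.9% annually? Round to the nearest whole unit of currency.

PV = PMT · [1 − (1+i)^(−n)] / i × (1+i) = 13500 · 8.527034 = 115,114.9628
(Beginning-of-period payments → annuity-due factor ×(1+i).)

$115,115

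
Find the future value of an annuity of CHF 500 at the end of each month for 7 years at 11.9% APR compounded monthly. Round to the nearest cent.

CHF 65,081.86

i = 0.119/12 = 0.00991667 per month; n = 7·12 = 84.
FV = PMT · [(1+i)^n − 1] / i = 500 · 130.163715 = 65,081.8576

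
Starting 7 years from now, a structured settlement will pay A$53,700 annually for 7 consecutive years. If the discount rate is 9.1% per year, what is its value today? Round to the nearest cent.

A$159,732.32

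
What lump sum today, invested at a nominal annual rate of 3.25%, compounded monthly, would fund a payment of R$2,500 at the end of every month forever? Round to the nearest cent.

Periodic rate i = 0.0325/12 = 0.00270833.
PV = PMT / i = 2500 / 0.00270833 = 923,076.9231

R$923,076.92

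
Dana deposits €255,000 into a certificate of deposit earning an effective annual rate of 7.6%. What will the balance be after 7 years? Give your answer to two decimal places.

€425,820.02

FV = 255,000 × (1 + 0.076)^7 = 425,820.0237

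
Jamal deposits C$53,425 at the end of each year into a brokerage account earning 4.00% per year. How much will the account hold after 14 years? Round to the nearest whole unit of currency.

C$977,245

FV = PMT · [(1+i)^n − 1] / i = 53425 · 18.291911 = 977,245.3553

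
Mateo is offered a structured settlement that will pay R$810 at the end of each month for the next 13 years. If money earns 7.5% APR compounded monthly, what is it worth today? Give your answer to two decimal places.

Periodic rate i = 0.075/12 = 0.00625; n = 13 × 12 = 156 periods.
PV = PMT · [1 − (1+i)^(−n)] / i = 810 · 99.465827 = 80,567.3196

R$80,567.32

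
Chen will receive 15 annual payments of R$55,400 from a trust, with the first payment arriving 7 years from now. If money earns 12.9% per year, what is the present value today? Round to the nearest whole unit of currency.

R$173,774

PV at t=6 (ordinary 15-year annuity): 55400 × a(15|0.129) = 55400 × 6.495905 = 359,873.1184
Discount back 6 years: 359,873.1184 × (1+0.129)^(−6) = 359,873.1184 × 0.482877 = 173,774.3832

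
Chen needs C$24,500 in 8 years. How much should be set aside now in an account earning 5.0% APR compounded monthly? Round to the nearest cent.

i = 0.05/12 = 0.00416667 per month; n = 8·12 = 96.
PV = FV·(1+i)^(−n) = 24,500 × 0.670877 = 16,436.4946

C$16,436.49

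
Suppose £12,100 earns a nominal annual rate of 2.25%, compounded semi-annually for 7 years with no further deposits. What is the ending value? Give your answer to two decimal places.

£14,151.58

i = 0.0225/2 = 0.01125 per half-year; n = 7·2 = 14.
FV = 12,100 × (1 + 0.01125)^14 = 14,151.5775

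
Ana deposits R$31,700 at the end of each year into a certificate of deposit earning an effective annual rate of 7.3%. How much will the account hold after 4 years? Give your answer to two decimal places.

Accumulation factor s(4|0.073) = 4.459705; FV = 31700 × 4.459705 = 141,372.6490

R$141,372.65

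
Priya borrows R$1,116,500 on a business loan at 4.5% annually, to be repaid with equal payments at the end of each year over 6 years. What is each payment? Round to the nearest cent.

Annuity-PV factor = 5.157872; PMT = 1.1165e+06 / 5.157872 = 216,465.2197

R$216,465.22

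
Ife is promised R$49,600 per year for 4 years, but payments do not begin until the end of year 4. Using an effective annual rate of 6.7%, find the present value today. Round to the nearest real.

R$139,245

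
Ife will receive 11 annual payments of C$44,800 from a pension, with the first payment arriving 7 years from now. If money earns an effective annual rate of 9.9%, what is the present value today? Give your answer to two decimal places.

Value one period before first payment (t=6): 44800 × [1 − (1+0.099)^(−11)] / 0.099 = 44800 × 6.525070 = 292,323.1533
Discount back 6 years: 292,323.1533 × (1+0.099)^(−6) = 292,323.1533 × 0.567563 = 165,911.7179

C$165,911.72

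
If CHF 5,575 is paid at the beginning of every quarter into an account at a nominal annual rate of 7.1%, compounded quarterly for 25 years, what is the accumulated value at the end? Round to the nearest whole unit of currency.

With 4 periods per year: i = 0.01775, n = 100.
Accumulation factor s(100|0.01775) × (1+i) = 275.746039; FV = 5575 × 275.746039 = 1,537,284.1665
(annuity-due: payments at period start, so ×(1+i).)

CHF 1,537,284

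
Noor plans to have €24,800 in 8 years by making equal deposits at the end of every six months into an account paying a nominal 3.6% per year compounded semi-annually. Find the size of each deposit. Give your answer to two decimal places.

€1,351.31

i = 0.036/2 = 0.018 per half-year; n = 8·2 = 16.
FV-annuity factor = 18.352528; PMT = 24800 / 18.352528 = 1,351.3125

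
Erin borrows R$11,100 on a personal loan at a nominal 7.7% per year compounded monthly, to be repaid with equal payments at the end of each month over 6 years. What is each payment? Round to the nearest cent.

R$193.00

Periodic rate i = 0.077/12 = 0.00641667; n = 6 × 12 = 72 periods.
PMT = 11100 / ( [1 − (1+0.00641667)^(−72)] / 0.00641667 ) = 11100 / 57.513834 = 192.9970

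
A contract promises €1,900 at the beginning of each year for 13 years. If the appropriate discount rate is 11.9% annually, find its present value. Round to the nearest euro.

PV = 1900 × [1 − (1+0.119)^(−13)] / 0.119 × (1+i) = 1900 × 7.223183 = 13,724.0479
(Beginning-of-period payments → annuity-due factor ×(1+i).)

€13,724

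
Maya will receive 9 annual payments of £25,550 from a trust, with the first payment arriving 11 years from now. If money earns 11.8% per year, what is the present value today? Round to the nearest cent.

Value one period before first payment (t=10): 25550 × [1 − (1+0.118)^(−9)] / 0.118 = 25550 × 5.369003 = 137,178.0302
Discount back 10 years: 137,178.0302 × (1+0.118)^(−10) = 137,178.0302 × 0.327780 = 44,964.1644

£44,964.16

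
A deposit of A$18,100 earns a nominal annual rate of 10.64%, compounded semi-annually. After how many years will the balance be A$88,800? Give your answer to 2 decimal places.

15.34 years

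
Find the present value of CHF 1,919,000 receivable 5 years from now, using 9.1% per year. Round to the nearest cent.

Discount factor = (1+0.091)^(−5) = 0.646958; PV = 1,919,000 × 0.646958 = 1,241,512.8580

CHF 1,241,512.86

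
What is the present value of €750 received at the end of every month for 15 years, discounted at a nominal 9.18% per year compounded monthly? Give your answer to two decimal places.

With 12 periods per year: i = 0.00765, n = 180.
PV = 750 × [1 − (1+0.00765)^(−180)] / 0.00765 = 750 × 97.560758 = 73,170.5681

€73,170.57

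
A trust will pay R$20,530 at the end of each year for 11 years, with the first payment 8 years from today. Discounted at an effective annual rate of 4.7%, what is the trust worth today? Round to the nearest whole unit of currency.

PV at t=7 (ordinary 11-year annuity): 20530 × a(11|0.047) = 20530 × 8.438854 = 173,249.6673
Discount back 7 years: 173,249.6673 × (1+0.047)^(−7) = 173,249.6673 × 0.725059 = 125,616.1959

R$125,616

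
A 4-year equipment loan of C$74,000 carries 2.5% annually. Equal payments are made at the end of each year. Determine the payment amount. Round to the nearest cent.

C$19,670.52

Annuity-PV factor = 3.761974; PMT = 74000 / 3.761974 = 19,670.5230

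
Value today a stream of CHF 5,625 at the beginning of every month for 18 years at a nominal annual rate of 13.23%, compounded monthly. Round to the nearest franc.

CHF 467,530

With 12 periods per year: i = 0.011025, n = 216.
PV = 5625 × [1 − (1+0.011025)^(−216)] / 0.011025 × (1+i) = 5625 × 83.116490 = 467,530.2561
Payments are at the start of each period, so multiply by (1+i).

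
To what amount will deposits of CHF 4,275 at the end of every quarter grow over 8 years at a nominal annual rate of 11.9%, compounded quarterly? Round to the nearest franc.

CHF 223,472

Periodic rate i = 0.119/4 = 0.02975; n = 8 × 4 = 32 periods.
Accumulation factor s(32|0.02975) = 52.274191; FV = 4275 × 52.274191 = 223,472.1656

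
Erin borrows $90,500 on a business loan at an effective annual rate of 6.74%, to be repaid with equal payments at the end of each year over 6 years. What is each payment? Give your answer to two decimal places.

Annuity-PV factor = 4.805040; PMT = 90500 / 4.805040 = 18,834.3892

$18,834.39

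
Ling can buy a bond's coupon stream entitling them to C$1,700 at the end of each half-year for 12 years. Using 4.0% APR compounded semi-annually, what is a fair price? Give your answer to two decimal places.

i = 0.04/2 = 0.02 per half-year; n = 12·2 = 24.
PV = 1700 × [1 − (1+0.02)^(−24)] / 0.02 = 1700 × 18.913926 = 32,153.6735

C$32,153.67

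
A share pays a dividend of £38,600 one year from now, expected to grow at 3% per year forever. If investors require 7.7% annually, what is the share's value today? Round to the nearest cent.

PV = D₁/(r − g) = 38600/(0.077 − 0.03) = 821,276.5957

£821,276.60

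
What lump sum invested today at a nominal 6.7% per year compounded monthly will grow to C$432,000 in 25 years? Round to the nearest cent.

C$81,294.98

i = 0.067/12 = 0.00558333 per month; n = 25·12 = 300.
PV = 432,000 / (1 + 0.00558333)^300 = 432,000 / 5.313981 = 81,294.9824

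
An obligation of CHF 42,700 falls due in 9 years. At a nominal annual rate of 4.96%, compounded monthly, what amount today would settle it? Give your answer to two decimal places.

CHF 27,350.07

With 12 periods per year: i = 0.00413333, n = 108.
Discount factor = (1+0.00413333)^(−108) = 0.640517; PV = 42,700 × 0.640517 = 27,350.0661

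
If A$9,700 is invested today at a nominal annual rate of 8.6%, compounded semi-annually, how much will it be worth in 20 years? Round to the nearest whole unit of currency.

A$52,257

Periodic rate i = 0.086/2 = 0.043; n = 20 × 2 = 40 periods.
FV = 9,700 × (1 + 0.043)^40 = 52,256.9516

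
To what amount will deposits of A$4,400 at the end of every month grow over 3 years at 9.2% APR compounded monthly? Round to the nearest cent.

With 12 periods per year: i = 0.00766667, n = 36.
FV = PMT · [(1+i)^n − 1] / i = 4400 · 41.277573 = 181,621.3232

A$181,621.32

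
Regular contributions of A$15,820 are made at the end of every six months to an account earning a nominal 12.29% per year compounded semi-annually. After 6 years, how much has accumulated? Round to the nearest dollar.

With 2 periods per year: i = 0.06145, n = 12.
Accumulation factor s(12|0.06145) = 17.013450; FV = 15820 × 17.013450 = 269,152.7810

A$269,153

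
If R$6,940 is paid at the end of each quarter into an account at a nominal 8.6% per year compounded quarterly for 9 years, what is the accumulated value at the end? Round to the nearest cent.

i = 0.086/4 = 0.0215 per quarter; n = 9·4 = 36.
Accumulation factor s(36|0.0215) = 53.521280; FV = 6940 × 53.521280 = 371,437.6852

R$371,437.69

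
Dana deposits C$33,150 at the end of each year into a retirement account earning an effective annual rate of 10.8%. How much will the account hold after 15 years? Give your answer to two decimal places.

FV = PMT · [(1+i)^n − 1] / i = 33150 · 33.860135 = 1,122,463.4724

C$1,122,463.47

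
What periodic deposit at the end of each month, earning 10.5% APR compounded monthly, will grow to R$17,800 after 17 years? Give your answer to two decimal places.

Periodic rate i = 0.105/12 = 0.00875; n = 17 × 12 = 204 periods.
FV-annuity factor = 561.541512; PMT = 17800 / 561.541512 = 31.6985

R$31.70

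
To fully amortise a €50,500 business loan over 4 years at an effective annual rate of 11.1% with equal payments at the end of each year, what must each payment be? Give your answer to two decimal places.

€16,312.25

Annuity-PV factor = 3.095833; PMT = 50500 / 3.095833 = 16,312.2479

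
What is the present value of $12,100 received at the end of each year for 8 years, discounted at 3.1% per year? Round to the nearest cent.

$84,581.11

PV = PMT · [1 − (1+i)^(−n)] / i = 12100 · 6.990174 = 84,581.1072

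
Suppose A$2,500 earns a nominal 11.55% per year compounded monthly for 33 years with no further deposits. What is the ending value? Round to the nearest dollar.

A$111,004

i = 0.1155/12 = 0.009625 per month; n = 33·12 = 396.
2,500 × (1+0.009625)^396 = 2,500 × 44.401534 = 111,003.8344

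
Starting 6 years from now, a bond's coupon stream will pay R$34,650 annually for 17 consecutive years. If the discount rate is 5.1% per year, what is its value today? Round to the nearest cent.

R$302,365.80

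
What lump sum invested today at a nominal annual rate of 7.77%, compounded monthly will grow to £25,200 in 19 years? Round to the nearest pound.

£5,785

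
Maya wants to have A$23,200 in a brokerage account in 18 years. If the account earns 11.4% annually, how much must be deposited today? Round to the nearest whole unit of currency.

A$3,323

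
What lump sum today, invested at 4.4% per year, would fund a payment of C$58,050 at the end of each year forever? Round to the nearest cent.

C$1,319,318.18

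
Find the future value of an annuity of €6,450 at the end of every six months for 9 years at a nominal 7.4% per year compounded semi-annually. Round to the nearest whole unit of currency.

Periodic rate i = 0.074/2 = 0.037; n = 9 × 2 = 18 periods.
FV = PMT · [(1+i)^n − 1] / i = 6450 · 24.950533 = 160,930.9396

€160,931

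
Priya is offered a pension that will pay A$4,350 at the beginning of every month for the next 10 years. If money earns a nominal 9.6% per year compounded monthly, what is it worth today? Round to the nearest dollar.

A$337,433

With 12 periods per year: i = 0.008, n = 120.
Annuity factor a(120|0.008) × (1+i) = 77.570867; PV = 4350 × 77.570867 = 337,433.2725
Payments are at the start of each period, so multiply by (1+i).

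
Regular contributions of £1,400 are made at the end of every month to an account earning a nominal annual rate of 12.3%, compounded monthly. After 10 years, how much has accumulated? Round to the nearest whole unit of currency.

£327,788

Periodic rate i = 0.123/12 = 0.01025; n = 10 × 12 = 120 periods.
FV = PMT · [(1+i)^n − 1] / i = 1400 · 234.134256 = 327,787.9586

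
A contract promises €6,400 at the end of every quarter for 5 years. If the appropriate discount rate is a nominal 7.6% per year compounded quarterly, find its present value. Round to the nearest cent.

€105,666.13

Periodic rate i = 0.076/4 = 0.019; n = 5 × 4 = 20 periods.
PV = 6400 × [1 − (1+0.019)^(−20)] / 0.019 = 6400 × 16.510333 = 105,666.1330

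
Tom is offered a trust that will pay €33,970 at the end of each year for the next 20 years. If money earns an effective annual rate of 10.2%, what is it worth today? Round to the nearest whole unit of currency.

PV = 33970 × [1 − (1+0.102)^(−20)] / 0.102 = 33970 × 8.398625 = 285,301.2965

€285,301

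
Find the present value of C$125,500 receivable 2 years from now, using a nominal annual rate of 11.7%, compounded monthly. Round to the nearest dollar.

C$99,429

i = 0.117/12 = 0.00975 per month; n = 2·12 = 24.
PV = FV·(1+i)^(−n) = 125,500 × 0.792259 = 99,428.5353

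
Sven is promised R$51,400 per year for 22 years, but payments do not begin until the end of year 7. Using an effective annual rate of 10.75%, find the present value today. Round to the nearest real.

Value one period before first payment (t=6): 51400 × [1 − (1+0.1075)^(−22)] / 0.1075 = 51400 × 8.318248 = 427,557.9437
PV₀ = 427,557.9437 / (1+0.1075)^6 = 427,557.9437 / 1.845281 = 231,703.4873

R$231,703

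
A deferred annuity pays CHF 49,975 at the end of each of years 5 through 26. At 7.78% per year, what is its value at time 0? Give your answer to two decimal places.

Value one period before first payment (t=4): 49975 × [1 − (1+0.0778)^(−22)] / 0.0778 = 49975 × 10.380719 = 518,776.4331
PV₀ = 518,776.4331 / (1+0.0778)^4 = 518,776.4331 / 1.349437 = 384,439.0733

CHF 384,439.07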